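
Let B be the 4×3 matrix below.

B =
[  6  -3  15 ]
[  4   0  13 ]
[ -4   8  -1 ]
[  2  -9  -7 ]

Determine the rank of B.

Row reduce to echelon form.
R2 ← R2 − (2/3)·R1: [0, 2, 3]
R3 ← R3 + (2/3)·R1: [0, 6, 9]
R4 ← R4 − (1/3)·R1: [0, -8, -12]
R3 ← R3 − (3)·R2: [0, 0, 0]
R4 ← R4 + (4)·R2: [0, 0, 0]
Echelon form has 2 nonzero rows, so rank(B) = 2.

2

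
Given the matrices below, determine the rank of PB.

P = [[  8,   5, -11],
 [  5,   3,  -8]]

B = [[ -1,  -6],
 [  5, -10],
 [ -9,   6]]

First compute PB:
[[116, -164],
 [ 82, -108]]
Now row reduce the product.
R2 ← R2 − (41/58)·R1: [0, 230/29]
2 nonzero rows, so rank(PB) = 2.

2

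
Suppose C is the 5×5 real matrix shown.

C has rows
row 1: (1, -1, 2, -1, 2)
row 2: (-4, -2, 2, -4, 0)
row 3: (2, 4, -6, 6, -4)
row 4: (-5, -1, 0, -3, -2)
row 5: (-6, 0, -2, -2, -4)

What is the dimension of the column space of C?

Row reduce to echelon form.
R2 ← R2 + (4)·R1: [0, -6, 10, -8, 8]
R3 ← R3 − (2)·R1: [0, 6, -10, 8, -8]
R4 ← R4 + (5)·R1: [0, -6, 10, -8, 8]
R5 ← R5 + (6)·R1: [0, -6, 10, -8, 8]
R3 ← R3 + R2: [0, 0, 0, 0, 0]
R4 ← R4 − R2: [0, 0, 0, 0, 0]
R5 ← R5 − R2: [0, 0, 0, 0, 0]
Echelon form has 2 nonzero rows, so rank(C) = 2.
The column space has dimension equal to the rank: 2.

2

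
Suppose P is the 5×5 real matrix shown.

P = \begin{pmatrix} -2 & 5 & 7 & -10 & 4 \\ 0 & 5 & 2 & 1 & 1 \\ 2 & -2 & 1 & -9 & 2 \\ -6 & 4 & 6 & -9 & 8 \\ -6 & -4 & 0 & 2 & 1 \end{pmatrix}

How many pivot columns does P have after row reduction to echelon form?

5

Row reduce to echelon form.
R3 ← R3 + R1: [0, 3, 8, -19, 6]
R4 ← R4 − (3)·R1: [0, -11, -15, 21, -4]
R5 ← R5 − (3)·R1: [0, -19, -21, 32, -11]
R3 ← R3 − (3/5)·R2: [0, 0, 34/5, -98/5, 27/5]
R4 ← R4 + (11/5)·R2: [0, 0, -53/5, 116/5, -9/5]
R5 ← R5 + (19/5)·R2: [0, 0, -67/5, 179/5, -36/5]
R4 ← R4 + (53/34)·R3: [0, 0, 0, -125/17, 225/34]
R5 ← R5 + (67/34)·R3: [0, 0, 0, -48/17, 117/34]
R5 ← R5 − (48/125)·R4: [0, 0, 0, 0, 9/10]
Echelon form has 5 nonzero rows, so rank(P) = 5.
Each nonzero row contributes one pivot column: 5 pivot columns.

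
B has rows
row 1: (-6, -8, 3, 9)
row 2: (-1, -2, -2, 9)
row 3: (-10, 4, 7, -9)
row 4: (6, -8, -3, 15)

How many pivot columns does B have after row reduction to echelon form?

4

Row reduce to echelon form.
R2 ← R2 − (1/6)·R1: [0, -2/3, -5/2, 15/2]
R3 ← R3 − (5/3)·R1: [0, 52/3, 2, -24]
R4 ← R4 + R1: [0, -16, 0, 24]
R3 ← R3 + (26)·R2: [0, 0, -63, 171]
R4 ← R4 − (24)·R2: [0, 0, 60, -156]
R4 ← R4 + (20/21)·R3: [0, 0, 0, 48/7]
Echelon form has 4 nonzero rows, so rank(B) = 4.
Each nonzero row contributes one pivot column: 4 pivot columns.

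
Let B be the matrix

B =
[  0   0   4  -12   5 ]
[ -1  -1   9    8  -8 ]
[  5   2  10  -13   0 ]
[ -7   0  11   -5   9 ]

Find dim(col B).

4

Row reduce to echelon form.
Swap R1 ↔ R2
R3 ← R3 + (5)·R1: [0, -3, 55, 27, -40]
R4 ← R4 − (7)·R1: [0, 7, -52, -61, 65]
Swap R2 ↔ R3
R4 ← R4 + (7/3)·R2: [0, 0, 229/3, 2, -85/3]
R4 ← R4 − (229/12)·R3: [0, 0, 0, 231, -495/4]
Echelon form has 4 nonzero rows, so rank(B) = 4.
The column space has dimension equal to the rank: 4.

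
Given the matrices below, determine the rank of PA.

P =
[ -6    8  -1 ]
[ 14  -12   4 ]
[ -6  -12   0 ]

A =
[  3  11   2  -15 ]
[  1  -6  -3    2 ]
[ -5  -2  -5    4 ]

3

First compute PA:
[[ -5, -112, -31, 102],
 [ 10, 218,  44, -218],
 [-30,   6,  24,  66]]
Now row reduce the product.
R2 ← R2 + (2)·R1: [0, -6, -18, -14]
R3 ← R3 − (6)·R1: [0, 678, 210, -546]
R3 ← R3 + (113)·R2: [0, 0, -1824, -2128]
3 nonzero rows, so rank(PA) = 3.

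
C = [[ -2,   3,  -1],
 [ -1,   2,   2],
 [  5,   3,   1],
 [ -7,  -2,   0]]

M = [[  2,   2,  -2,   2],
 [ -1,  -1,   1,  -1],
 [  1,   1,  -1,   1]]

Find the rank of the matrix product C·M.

1

First compute CM:
[[ -8,  -8,   8,  -8],
 [ -2,  -2,   2,  -2],
 [  8,   8,  -8,   8],
 [-12, -12,  12, -12]]
Now row reduce the product.
R2 ← R2 − (1/4)·R1: [0, 0, 0, 0]
R3 ← R3 + R1: [0, 0, 0, 0]
R4 ← R4 − (3/2)·R1: [0, 0, 0, 0]
1 nonzero row, so rank(CM) = 1.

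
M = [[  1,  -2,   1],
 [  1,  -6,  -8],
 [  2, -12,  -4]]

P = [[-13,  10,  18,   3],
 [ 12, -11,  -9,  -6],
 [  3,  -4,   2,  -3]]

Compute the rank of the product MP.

First compute MP:
[[-34,  28,  38,  12],
 [-109, 108,  56,  63],
 [-182, 168, 136,  90]]
Now row reduce the product.
R2 ← R2 − (109/34)·R1: [0, 310/17, -1119/17, 417/17]
R3 ← R3 − (91/17)·R1: [0, 308/17, -1146/17, 438/17]
R3 ← R3 − (154/155)·R2: [0, 0, -312/155, 216/155]
3 nonzero rows, so rank(MP) = 3.

3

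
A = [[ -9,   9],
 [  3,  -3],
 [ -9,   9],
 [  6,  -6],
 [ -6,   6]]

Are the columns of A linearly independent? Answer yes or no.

no

Row reduce A to echelon form.
R2 ← R2 + (1/3)·R1: [0, 0]
R3 ← R3 − R1: [0, 0]
R4 ← R4 + (2/3)·R1: [0, 0]
R5 ← R5 − (2/3)·R1: [0, 0]
1 pivot among 2 columns.
Only 1 < 2 pivot columns, so the columns are linearly dependent.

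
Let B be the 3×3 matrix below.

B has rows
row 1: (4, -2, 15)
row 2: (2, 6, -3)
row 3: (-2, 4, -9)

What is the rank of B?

Row reduce to echelon form.
R2 ← R2 − (1/2)·R1: [0, 7, -21/2]
R3 ← R3 + (1/2)·R1: [0, 3, -3/2]
R3 ← R3 − (3/7)·R2: [0, 0, 3]
Echelon form has 3 nonzero rows, so rank(B) = 3.

3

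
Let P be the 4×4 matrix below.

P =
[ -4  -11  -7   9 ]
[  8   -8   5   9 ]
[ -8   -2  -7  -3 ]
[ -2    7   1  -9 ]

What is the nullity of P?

1

Row reduce to echelon form.
R2 ← R2 + (2)·R1: [0, -30, -9, 27]
R3 ← R3 − (2)·R1: [0, 20, 7, -21]
R4 ← R4 − (1/2)·R1: [0, 25/2, 9/2, -27/2]
R3 ← R3 + (2/3)·R2: [0, 0, 1, -3]
R4 ← R4 + (5/12)·R2: [0, 0, 3/4, -9/4]
R4 ← R4 − (3/4)·R3: [0, 0, 0, 0]
3 nonzero rows, so rank(P) = 3.
P has 4 columns; by rank–nullity, nullity = 4 − 3 = 1.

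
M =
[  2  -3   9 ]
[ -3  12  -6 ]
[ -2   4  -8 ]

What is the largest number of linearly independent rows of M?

Row reduce to echelon form.
R2 ← R2 + (3/2)·R1: [0, 15/2, 15/2]
R3 ← R3 + R1: [0, 1, 1]
R3 ← R3 − (2/15)·R2: [0, 0, 0]
Echelon form has 2 nonzero rows, so rank(M) = 2.
The rank gives the maximum number of linearly independent rows: 2.

2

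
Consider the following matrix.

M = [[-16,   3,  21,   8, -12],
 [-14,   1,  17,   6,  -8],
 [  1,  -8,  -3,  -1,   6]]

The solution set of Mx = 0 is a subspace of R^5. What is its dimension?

2

Row reduce to echelon form.
R2 ← R2 − (7/8)·R1: [0, -13/8, -11/8, -1, 5/2]
R3 ← R3 + (1/16)·R1: [0, -125/16, -27/16, -1/2, 21/4]
R3 ← R3 − (125/26)·R2: [0, 0, 64/13, 56/13, -88/13]
3 nonzero rows, so rank(M) = 3.
M has 5 columns; by rank–nullity, nullity = 5 − 3 = 2.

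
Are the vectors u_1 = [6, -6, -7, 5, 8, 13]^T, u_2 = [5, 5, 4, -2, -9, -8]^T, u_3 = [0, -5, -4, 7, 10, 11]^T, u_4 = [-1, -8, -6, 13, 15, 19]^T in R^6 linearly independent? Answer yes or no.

Form the matrix with these vectors as rows and row reduce.
R2 ← R2 − (5/6)·R1: [0, 10, 59/6, -37/6, -47/3, -113/6]
R4 ← R4 + (1/6)·R1: [0, -9, -43/6, 83/6, 49/3, 127/6]
R3 ← R3 + (1/2)·R2: [0, 0, 11/12, 47/12, 13/6, 19/12]
R4 ← R4 + (9/10)·R2: [0, 0, 101/60, 497/60, 67/30, 253/60]
R4 ← R4 − (101/55)·R3: [0, 0, 0, 12/11, -96/55, 72/55]
4 nonzero rows, so the 4 vectors span a space of dimension 4.
Since 4 = 4, the vectors are linearly independent.

yes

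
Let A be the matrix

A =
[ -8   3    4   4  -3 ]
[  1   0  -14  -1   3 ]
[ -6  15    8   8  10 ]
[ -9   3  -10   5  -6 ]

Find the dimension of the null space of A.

Row reduce to echelon form.
R2 ← R2 + (1/8)·R1: [0, 3/8, -27/2, -1/2, 21/8]
R3 ← R3 − (3/4)·R1: [0, 51/4, 5, 5, 49/4]
R4 ← R4 − (9/8)·R1: [0, -3/8, -29/2, 1/2, -21/8]
R3 ← R3 − (34)·R2: [0, 0, 464, 22, -77]
R4 ← R4 + R2: [0, 0, -28, 0, 0]
R4 ← R4 + (7/116)·R3: [0, 0, 0, 77/58, -539/116]
4 nonzero rows, so rank(A) = 4.
A has 5 columns; by rank–nullity, nullity = 5 − 4 = 1.

1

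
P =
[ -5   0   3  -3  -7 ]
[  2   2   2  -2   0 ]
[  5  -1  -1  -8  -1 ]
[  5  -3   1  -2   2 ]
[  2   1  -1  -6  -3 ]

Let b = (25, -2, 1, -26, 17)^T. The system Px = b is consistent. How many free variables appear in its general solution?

0

Row reduce the augmented matrix [P | b].
R2 ← R2 + (2/5)·R1: [0, 2, 16/5, -16/5, -14/5, 8]
R3 ← R3 + R1: [0, -1, 2, -11, -8, 26]
R4 ← R4 + R1: [0, -3, 4, -5, -5, -1]
R5 ← R5 + (2/5)·R1: [0, 1, 1/5, -36/5, -29/5, 27]
R3 ← R3 + (1/2)·R2: [0, 0, 18/5, -63/5, -47/5, 30]
R4 ← R4 + (3/2)·R2: [0, 0, 44/5, -49/5, -46/5, 11]
R5 ← R5 − (1/2)·R2: [0, 0, -7/5, -28/5, -22/5, 23]
R4 ← R4 − (22/9)·R3: [0, 0, 0, 21, 124/9, -187/3]
R5 ← R5 + (7/18)·R3: [0, 0, 0, -21/2, -145/18, 104/3]
R5 ← R5 + (1/2)·R4: [0, 0, 0, 0, -7/6, 7/2]
The echelon form has 5 nonzero rows, and every pivot lies in the first 5 columns, so rank(P) = rank([P|b]) = 5.
The system is consistent.
Free variables = (unknowns) − (rank) = 5 − 5 = 0.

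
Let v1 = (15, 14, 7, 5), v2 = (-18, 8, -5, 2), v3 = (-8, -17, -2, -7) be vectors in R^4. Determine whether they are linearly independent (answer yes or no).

Form the matrix with these vectors as rows and row reduce.
R2 ← R2 + (6/5)·R1: [0, 124/5, 17/5, 8]
R3 ← R3 + (8/15)·R1: [0, -143/15, 26/15, -13/3]
R3 ← R3 + (143/372)·R2: [0, 0, 377/124, -39/31]
3 nonzero rows, so the 3 vectors span a space of dimension 3.
Since 3 = 3, the vectors are linearly independent.

yes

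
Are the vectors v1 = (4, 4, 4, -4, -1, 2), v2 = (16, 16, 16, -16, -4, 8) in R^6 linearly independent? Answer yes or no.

Form the matrix with these vectors as rows and row reduce.
R2 ← R2 − (4)·R1: [0, 0, 0, 0, 0, 0]
1 nonzero row, so the 2 vectors span a space of dimension 1.
Since 1 < 2, the vectors are linearly dependent.

no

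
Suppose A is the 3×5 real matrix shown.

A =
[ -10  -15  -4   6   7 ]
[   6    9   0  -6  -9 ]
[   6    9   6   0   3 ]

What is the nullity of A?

Row reduce to echelon form.
R2 ← R2 + (3/5)·R1: [0, 0, -12/5, -12/5, -24/5]
R3 ← R3 + (3/5)·R1: [0, 0, 18/5, 18/5, 36/5]
R3 ← R3 + (3/2)·R2: [0, 0, 0, 0, 0]
2 nonzero rows, so rank(A) = 2.
A has 5 columns; by rank–nullity, nullity = 5 − 2 = 3.

3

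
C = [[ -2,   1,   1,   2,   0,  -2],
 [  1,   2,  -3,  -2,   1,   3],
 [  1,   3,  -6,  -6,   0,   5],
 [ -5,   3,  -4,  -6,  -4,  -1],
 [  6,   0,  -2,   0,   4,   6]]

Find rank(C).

3

Row reduce to echelon form.
R2 ← R2 + (1/2)·R1: [0, 5/2, -5/2, -1, 1, 2]
R3 ← R3 + (1/2)·R1: [0, 7/2, -11/2, -5, 0, 4]
R4 ← R4 − (5/2)·R1: [0, 1/2, -13/2, -11, -4, 4]
R5 ← R5 + (3)·R1: [0, 3, 1, 6, 4, 0]
R3 ← R3 − (7/5)·R2: [0, 0, -2, -18/5, -7/5, 6/5]
R4 ← R4 − (1/5)·R2: [0, 0, -6, -54/5, -21/5, 18/5]
R5 ← R5 − (6/5)·R2: [0, 0, 4, 36/5, 14/5, -12/5]
R4 ← R4 − (3)·R3: [0, 0, 0, 0, 0, 0]
R5 ← R5 + (2)·R3: [0, 0, 0, 0, 0, 0]
Echelon form has 3 nonzero rows, so rank(C) = 3.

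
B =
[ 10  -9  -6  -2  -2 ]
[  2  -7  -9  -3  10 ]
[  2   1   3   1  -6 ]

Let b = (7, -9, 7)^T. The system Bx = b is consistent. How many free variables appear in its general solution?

Row reduce the augmented matrix [B | b].
R2 ← R2 − (1/5)·R1: [0, -26/5, -39/5, -13/5, 52/5, -52/5]
R3 ← R3 − (1/5)·R1: [0, 14/5, 21/5, 7/5, -28/5, 28/5]
R3 ← R3 + (7/13)·R2: [0, 0, 0, 0, 0, 0]
The echelon form has 2 nonzero rows, and every pivot lies in the first 5 columns, so rank(B) = rank([B|b]) = 2.
The system is consistent.
Free variables = (unknowns) − (rank) = 5 − 2 = 3.

3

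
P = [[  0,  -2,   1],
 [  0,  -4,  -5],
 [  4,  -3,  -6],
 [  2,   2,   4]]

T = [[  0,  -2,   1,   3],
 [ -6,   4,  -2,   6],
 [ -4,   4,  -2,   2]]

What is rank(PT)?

First compute PT:
[[  8,  -4,   2, -10],
 [ 44, -36,  18, -34],
 [ 42, -44,  22, -18],
 [-28,  20, -10,  26]]
Now row reduce the product.
R2 ← R2 − (11/2)·R1: [0, -14, 7, 21]
R3 ← R3 − (21/4)·R1: [0, -23, 23/2, 69/2]
R4 ← R4 + (7/2)·R1: [0, 6, -3, -9]
R3 ← R3 − (23/14)·R2: [0, 0, 0, 0]
R4 ← R4 + (3/7)·R2: [0, 0, 0, 0]
2 nonzero rows, so rank(PT) = 2.

2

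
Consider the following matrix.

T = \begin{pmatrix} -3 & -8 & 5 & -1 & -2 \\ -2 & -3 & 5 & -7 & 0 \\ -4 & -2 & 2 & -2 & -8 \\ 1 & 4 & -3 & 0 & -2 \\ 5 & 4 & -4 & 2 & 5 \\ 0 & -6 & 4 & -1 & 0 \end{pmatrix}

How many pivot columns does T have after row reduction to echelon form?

5

Row reduce to echelon form.
R2 ← R2 − (2/3)·R1: [0, 7/3, 5/3, -19/3, 4/3]
R3 ← R3 − (4/3)·R1: [0, 26/3, -14/3, -2/3, -16/3]
R4 ← R4 + (1/3)·R1: [0, 4/3, -4/3, -1/3, -8/3]
R5 ← R5 + (5/3)·R1: [0, -28/3, 13/3, 1/3, 5/3]
R3 ← R3 − (26/7)·R2: [0, 0, -76/7, 160/7, -72/7]
R4 ← R4 − (4/7)·R2: [0, 0, -16/7, 23/7, -24/7]
R5 ← R5 + (4)·R2: [0, 0, 11, -25, 7]
R6 ← R6 + (18/7)·R2: [0, 0, 58/7, -121/7, 24/7]
R4 ← R4 − (4/19)·R3: [0, 0, 0, -29/19, -24/19]
R5 ← R5 + (77/76)·R3: [0, 0, 0, -35/19, -65/19]
R6 ← R6 + (29/38)·R3: [0, 0, 0, 3/19, -84/19]
R5 ← R5 − (35/29)·R4: [0, 0, 0, 0, -55/29]
R6 ← R6 + (3/29)·R4: [0, 0, 0, 0, -132/29]
R6 ← R6 − (12/5)·R5: [0, 0, 0, 0, 0]
Echelon form has 5 nonzero rows, so rank(T) = 5.
Each nonzero row contributes one pivot column: 5 pivot columns.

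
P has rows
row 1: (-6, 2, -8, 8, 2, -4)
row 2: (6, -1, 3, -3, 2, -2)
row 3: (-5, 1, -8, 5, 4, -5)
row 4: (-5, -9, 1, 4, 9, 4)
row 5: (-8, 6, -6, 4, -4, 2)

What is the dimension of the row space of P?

Row reduce to echelon form.
R2 ← R2 + R1: [0, 1, -5, 5, 4, -6]
R3 ← R3 − (5/6)·R1: [0, -2/3, -4/3, -5/3, 7/3, -5/3]
R4 ← R4 − (5/6)·R1: [0, -32/3, 23/3, -8/3, 22/3, 22/3]
R5 ← R5 − (4/3)·R1: [0, 10/3, 14/3, -20/3, -20/3, 22/3]
R3 ← R3 + (2/3)·R2: [0, 0, -14/3, 5/3, 5, -17/3]
R4 ← R4 + (32/3)·R2: [0, 0, -137/3, 152/3, 50, -170/3]
R5 ← R5 − (10/3)·R2: [0, 0, 64/3, -70/3, -20, 82/3]
R4 ← R4 − (137/14)·R3: [0, 0, 0, 481/14, 15/14, -17/14]
R5 ← R5 + (32/7)·R3: [0, 0, 0, -110/7, 20/7, 10/7]
R5 ← R5 + (220/481)·R4: [0, 0, 0, 0, 1610/481, 420/481]
Echelon form has 5 nonzero rows, so rank(P) = 5.
The row space has dimension equal to the rank: 5.

5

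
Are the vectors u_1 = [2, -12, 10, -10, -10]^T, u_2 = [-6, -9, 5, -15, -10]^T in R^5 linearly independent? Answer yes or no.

Form the matrix with these vectors as rows and row reduce.
R2 ← R2 + (3)·R1: [0, -45, 35, -45, -40]
2 nonzero rows, so the 2 vectors span a space of dimension 2.
Since 2 = 2, the vectors are linearly independent.

yes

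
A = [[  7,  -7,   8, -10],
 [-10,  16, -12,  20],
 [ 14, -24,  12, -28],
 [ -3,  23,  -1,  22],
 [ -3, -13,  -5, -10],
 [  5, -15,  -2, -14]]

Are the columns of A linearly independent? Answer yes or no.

no

Row reduce A to echelon form.
R2 ← R2 + (10/7)·R1: [0, 6, -4/7, 40/7]
R3 ← R3 − (2)·R1: [0, -10, -4, -8]
R4 ← R4 + (3/7)·R1: [0, 20, 17/7, 124/7]
R5 ← R5 + (3/7)·R1: [0, -16, -11/7, -100/7]
R6 ← R6 − (5/7)·R1: [0, -10, -54/7, -48/7]
R3 ← R3 + (5/3)·R2: [0, 0, -104/21, 32/21]
R4 ← R4 − (10/3)·R2: [0, 0, 13/3, -4/3]
R5 ← R5 + (8/3)·R2: [0, 0, -65/21, 20/21]
R6 ← R6 + (5/3)·R2: [0, 0, -26/3, 8/3]
R4 ← R4 + (7/8)·R3: [0, 0, 0, 0]
R5 ← R5 − (5/8)·R3: [0, 0, 0, 0]
R6 ← R6 − (7/4)·R3: [0, 0, 0, 0]
3 pivots among 4 columns.
Only 3 < 4 pivot columns, so the columns are linearly dependent.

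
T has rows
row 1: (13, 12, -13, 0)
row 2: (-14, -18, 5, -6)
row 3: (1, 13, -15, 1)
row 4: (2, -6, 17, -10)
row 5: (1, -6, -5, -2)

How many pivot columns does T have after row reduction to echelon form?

Row reduce to echelon form.
R2 ← R2 + (14/13)·R1: [0, -66/13, -9, -6]
R3 ← R3 − (1/13)·R1: [0, 157/13, -14, 1]
R4 ← R4 − (2/13)·R1: [0, -102/13, 19, -10]
R5 ← R5 − (1/13)·R1: [0, -90/13, -4, -2]
R3 ← R3 + (157/66)·R2: [0, 0, -779/22, -146/11]
R4 ← R4 − (17/11)·R2: [0, 0, 362/11, -8/11]
R5 ← R5 − (15/11)·R2: [0, 0, 91/11, 68/11]
R4 ← R4 + (724/779)·R3: [0, 0, 0, -10176/779]
R5 ← R5 + (182/779)·R3: [0, 0, 0, 2400/779]
R5 ← R5 + (25/106)·R4: [0, 0, 0, 0]
Echelon form has 4 nonzero rows, so rank(T) = 4.
Each nonzero row contributes one pivot column: 4 pivot columns.

4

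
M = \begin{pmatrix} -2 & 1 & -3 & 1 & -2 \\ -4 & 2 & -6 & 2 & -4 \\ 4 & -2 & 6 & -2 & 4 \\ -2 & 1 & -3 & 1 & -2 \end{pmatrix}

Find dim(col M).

1

Row reduce to echelon form.
R2 ← R2 − (2)·R1: [0, 0, 0, 0, 0]
R3 ← R3 + (2)·R1: [0, 0, 0, 0, 0]
R4 ← R4 − R1: [0, 0, 0, 0, 0]
Echelon form has 1 nonzero row, so rank(M) = 1.
The column space has dimension equal to the rank: 1.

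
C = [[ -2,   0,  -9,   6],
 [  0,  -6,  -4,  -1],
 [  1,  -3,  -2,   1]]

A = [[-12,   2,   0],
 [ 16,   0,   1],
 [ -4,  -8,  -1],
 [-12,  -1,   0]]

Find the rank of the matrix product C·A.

3

First compute CA:
[[-12,  62,   9],
 [-68,  33,  -2],
 [-64,  17,  -1]]
Now row reduce the product.
R2 ← R2 − (17/3)·R1: [0, -955/3, -53]
R3 ← R3 − (16/3)·R1: [0, -941/3, -49]
R3 ← R3 − (941/955)·R2: [0, 0, 3078/955]
3 nonzero rows, so rank(CA) = 3.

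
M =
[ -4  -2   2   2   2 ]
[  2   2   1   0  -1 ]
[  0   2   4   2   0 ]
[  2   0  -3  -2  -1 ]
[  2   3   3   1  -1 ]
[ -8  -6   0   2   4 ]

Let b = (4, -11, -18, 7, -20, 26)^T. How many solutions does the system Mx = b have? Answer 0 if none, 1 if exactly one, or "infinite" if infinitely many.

Row reduce the augmented matrix [M | b].
R2 ← R2 + (1/2)·R1: [0, 1, 2, 1, 0, -9]
R4 ← R4 + (1/2)·R1: [0, -1, -2, -1, 0, 9]
R5 ← R5 + (1/2)·R1: [0, 2, 4, 2, 0, -18]
R6 ← R6 − (2)·R1: [0, -2, -4, -2, 0, 18]
R3 ← R3 − (2)·R2: [0, 0, 0, 0, 0, 0]
R4 ← R4 + R2: [0, 0, 0, 0, 0, 0]
R5 ← R5 − (2)·R2: [0, 0, 0, 0, 0, 0]
R6 ← R6 + (2)·R2: [0, 0, 0, 0, 0, 0]
The echelon form has 2 nonzero rows, and every pivot lies in the first 5 columns, so rank(M) = rank([M|b]) = 2.
The system is consistent.
rank = 2 < 5 unknowns, so there are infinitely many solutions.

infinite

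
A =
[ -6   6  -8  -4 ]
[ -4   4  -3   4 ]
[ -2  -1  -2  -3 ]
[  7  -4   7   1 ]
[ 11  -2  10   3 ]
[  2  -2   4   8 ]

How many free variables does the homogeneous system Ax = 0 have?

Row reduce to echelon form.
R2 ← R2 − (2/3)·R1: [0, 0, 7/3, 20/3]
R3 ← R3 − (1/3)·R1: [0, -3, 2/3, -5/3]
R4 ← R4 + (7/6)·R1: [0, 3, -7/3, -11/3]
R5 ← R5 + (11/6)·R1: [0, 9, -14/3, -13/3]
R6 ← R6 + (1/3)·R1: [0, 0, 4/3, 20/3]
Swap R2 ↔ R3
R4 ← R4 + R2: [0, 0, -5/3, -16/3]
R5 ← R5 + (3)·R2: [0, 0, -8/3, -28/3]
R4 ← R4 + (5/7)·R3: [0, 0, 0, -4/7]
R5 ← R5 + (8/7)·R3: [0, 0, 0, -12/7]
R6 ← R6 − (4/7)·R3: [0, 0, 0, 20/7]
R5 ← R5 − (3)·R4: [0, 0, 0, 0]
R6 ← R6 + (5)·R4: [0, 0, 0, 0]
4 nonzero rows, so rank(A) = 4.
A has 4 columns; by rank–nullity, nullity = 4 − 4 = 0.

0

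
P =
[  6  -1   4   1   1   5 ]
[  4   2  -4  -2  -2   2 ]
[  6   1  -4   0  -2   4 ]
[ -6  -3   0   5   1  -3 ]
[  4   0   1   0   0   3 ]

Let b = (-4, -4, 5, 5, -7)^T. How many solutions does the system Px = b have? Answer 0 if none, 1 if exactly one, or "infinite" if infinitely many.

0

Row reduce the augmented matrix [P | b].
R2 ← R2 − (2/3)·R1: [0, 8/3, -20/3, -8/3, -8/3, -4/3, -4/3]
R3 ← R3 − R1: [0, 2, -8, -1, -3, -1, 9]
R4 ← R4 + R1: [0, -4, 4, 6, 2, 2, 1]
R5 ← R5 − (2/3)·R1: [0, 2/3, -5/3, -2/3, -2/3, -1/3, -13/3]
R3 ← R3 − (3/4)·R2: [0, 0, -3, 1, -1, 0, 10]
R4 ← R4 + (3/2)·R2: [0, 0, -6, 2, -2, 0, -1]
R5 ← R5 − (1/4)·R2: [0, 0, 0, 0, 0, 0, -4]
R4 ← R4 − (2)·R3: [0, 0, 0, 0, 0, 0, -21]
R5 ← R5 − (4/21)·R4: [0, 0, 0, 0, 0, 0, 0]
The echelon form has 4 nonzero rows; the last pivot sits in the augmented column, so rank(P) = 3 but rank([P|b]) = 4.
Since the ranks differ, the system is inconsistent.
It has no solutions.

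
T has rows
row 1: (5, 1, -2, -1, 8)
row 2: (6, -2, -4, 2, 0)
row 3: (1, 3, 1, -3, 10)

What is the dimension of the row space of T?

2

Row reduce to echelon form.
R2 ← R2 − (6/5)·R1: [0, -16/5, -8/5, 16/5, -48/5]
R3 ← R3 − (1/5)·R1: [0, 14/5, 7/5, -14/5, 42/5]
R3 ← R3 + (7/8)·R2: [0, 0, 0, 0, 0]
Echelon form has 2 nonzero rows, so rank(T) = 2.
The row space has dimension equal to the rank: 2.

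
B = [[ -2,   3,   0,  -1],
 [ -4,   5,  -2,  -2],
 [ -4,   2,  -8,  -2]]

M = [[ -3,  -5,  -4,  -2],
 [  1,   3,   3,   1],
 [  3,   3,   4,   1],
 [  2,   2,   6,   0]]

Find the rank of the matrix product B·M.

2

First compute BM:
[[  7,  17,  11,   7],
 [  7,  25,  11,  11],
 [-14,  -2, -22,   2]]
Now row reduce the product.
R2 ← R2 − R1: [0, 8, 0, 4]
R3 ← R3 + (2)·R1: [0, 32, 0, 16]
R3 ← R3 − (4)·R2: [0, 0, 0, 0]
2 nonzero rows, so rank(BM) = 2.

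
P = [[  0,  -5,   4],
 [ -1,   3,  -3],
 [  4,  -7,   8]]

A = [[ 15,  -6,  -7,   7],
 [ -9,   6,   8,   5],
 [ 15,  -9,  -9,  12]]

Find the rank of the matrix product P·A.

First compute PA:
[[105, -66, -76,  23],
 [-87,  51,  58, -28],
 [243, -138, -156,  89]]
Now row reduce the product.
R2 ← R2 + (29/35)·R1: [0, -129/35, -174/35, -313/35]
R3 ← R3 − (81/35)·R1: [0, 516/35, 696/35, 1252/35]
R3 ← R3 + (4)·R2: [0, 0, 0, 0]
2 nonzero rows, so rank(PA) = 2.

2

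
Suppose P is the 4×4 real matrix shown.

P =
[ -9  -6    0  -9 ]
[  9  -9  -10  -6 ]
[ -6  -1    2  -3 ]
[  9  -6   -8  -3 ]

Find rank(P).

2

Row reduce to echelon form.
R2 ← R2 + R1: [0, -15, -10, -15]
R3 ← R3 − (2/3)·R1: [0, 3, 2, 3]
R4 ← R4 + R1: [0, -12, -8, -12]
R3 ← R3 + (1/5)·R2: [0, 0, 0, 0]
R4 ← R4 − (4/5)·R2: [0, 0, 0, 0]
Echelon form has 2 nonzero rows, so rank(P) = 2.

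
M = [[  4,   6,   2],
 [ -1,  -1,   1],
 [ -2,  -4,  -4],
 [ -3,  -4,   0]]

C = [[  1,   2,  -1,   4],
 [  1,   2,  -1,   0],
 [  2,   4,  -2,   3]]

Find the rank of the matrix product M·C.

First compute MC:
[[ 14,  28, -14,  22],
 [  0,   0,   0,  -1],
 [-14, -28,  14, -20],
 [ -7, -14,   7, -12]]
Now row reduce the product.
R3 ← R3 + R1: [0, 0, 0, 2]
R4 ← R4 + (1/2)·R1: [0, 0, 0, -1]
R3 ← R3 + (2)·R2: [0, 0, 0, 0]
R4 ← R4 − R2: [0, 0, 0, 0]
2 nonzero rows, so rank(MC) = 2.

2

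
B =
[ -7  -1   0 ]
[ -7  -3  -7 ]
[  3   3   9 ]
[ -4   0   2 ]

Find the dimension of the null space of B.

Row reduce to echelon form.
R2 ← R2 − R1: [0, -2, -7]
R3 ← R3 + (3/7)·R1: [0, 18/7, 9]
R4 ← R4 − (4/7)·R1: [0, 4/7, 2]
R3 ← R3 + (9/7)·R2: [0, 0, 0]
R4 ← R4 + (2/7)·R2: [0, 0, 0]
2 nonzero rows, so rank(B) = 2.
B has 3 columns; by rank–nullity, nullity = 3 − 2 = 1.

1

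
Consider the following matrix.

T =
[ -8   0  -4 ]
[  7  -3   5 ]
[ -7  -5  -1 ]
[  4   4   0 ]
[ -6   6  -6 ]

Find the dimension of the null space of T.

Row reduce to echelon form.
R2 ← R2 + (7/8)·R1: [0, -3, 3/2]
R3 ← R3 − (7/8)·R1: [0, -5, 5/2]
R4 ← R4 + (1/2)·R1: [0, 4, -2]
R5 ← R5 − (3/4)·R1: [0, 6, -3]
R3 ← R3 − (5/3)·R2: [0, 0, 0]
R4 ← R4 + (4/3)·R2: [0, 0, 0]
R5 ← R5 + (2)·R2: [0, 0, 0]
2 nonzero rows, so rank(T) = 2.
T has 3 columns; by rank–nullity, nullity = 3 − 2 = 1.

1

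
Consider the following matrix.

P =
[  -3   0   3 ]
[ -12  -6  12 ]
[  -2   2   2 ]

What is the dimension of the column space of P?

2

Row reduce to echelon form.
R2 ← R2 − (4)·R1: [0, -6, 0]
R3 ← R3 − (2/3)·R1: [0, 2, 0]
R3 ← R3 + (1/3)·R2: [0, 0, 0]
Echelon form has 2 nonzero rows, so rank(P) = 2.
The column space has dimension equal to the rank: 2.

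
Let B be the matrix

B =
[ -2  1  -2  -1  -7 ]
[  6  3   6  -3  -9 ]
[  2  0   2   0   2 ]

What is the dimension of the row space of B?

2

Row reduce to echelon form.
R2 ← R2 + (3)·R1: [0, 6, 0, -6, -30]
R3 ← R3 + R1: [0, 1, 0, -1, -5]
R3 ← R3 − (1/6)·R2: [0, 0, 0, 0, 0]
Echelon form has 2 nonzero rows, so rank(B) = 2.
The row space has dimension equal to the rank: 2.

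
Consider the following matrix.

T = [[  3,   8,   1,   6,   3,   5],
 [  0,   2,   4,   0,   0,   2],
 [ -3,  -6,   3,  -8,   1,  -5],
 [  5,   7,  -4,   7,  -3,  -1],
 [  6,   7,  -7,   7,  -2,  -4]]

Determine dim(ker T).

2

Row reduce to echelon form.
R3 ← R3 + R1: [0, 2, 4, -2, 4, 0]
R4 ← R4 − (5/3)·R1: [0, -19/3, -17/3, -3, -8, -28/3]
R5 ← R5 − (2)·R1: [0, -9, -9, -5, -8, -14]
R3 ← R3 − R2: [0, 0, 0, -2, 4, -2]
R4 ← R4 + (19/6)·R2: [0, 0, 7, -3, -8, -3]
R5 ← R5 + (9/2)·R2: [0, 0, 9, -5, -8, -5]
Swap R3 ↔ R4
R5 ← R5 − (9/7)·R3: [0, 0, 0, -8/7, 16/7, -8/7]
R5 ← R5 − (4/7)·R4: [0, 0, 0, 0, 0, 0]
4 nonzero rows, so rank(T) = 4.
T has 6 columns; by rank–nullity, nullity = 6 − 4 = 2.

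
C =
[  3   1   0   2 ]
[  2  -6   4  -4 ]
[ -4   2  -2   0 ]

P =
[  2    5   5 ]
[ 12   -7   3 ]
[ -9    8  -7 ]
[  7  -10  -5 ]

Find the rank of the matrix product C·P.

2

First compute CP:
[[ 32, -12,   8],
 [-132, 124, -16],
 [ 34, -50,   0]]
Now row reduce the product.
R2 ← R2 + (33/8)·R1: [0, 149/2, 17]
R3 ← R3 − (17/16)·R1: [0, -149/4, -17/2]
R3 ← R3 + (1/2)·R2: [0, 0, 0]
2 nonzero rows, so rank(CP) = 2.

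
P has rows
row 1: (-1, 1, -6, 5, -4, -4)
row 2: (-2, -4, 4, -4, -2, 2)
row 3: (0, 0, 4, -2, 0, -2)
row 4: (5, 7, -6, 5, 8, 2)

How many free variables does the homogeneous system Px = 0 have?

3

Row reduce to echelon form.
R2 ← R2 − (2)·R1: [0, -6, 16, -14, 6, 10]
R4 ← R4 + (5)·R1: [0, 12, -36, 30, -12, -18]
R4 ← R4 + (2)·R2: [0, 0, -4, 2, 0, 2]
R4 ← R4 + R3: [0, 0, 0, 0, 0, 0]
3 nonzero rows, so rank(P) = 3.
P has 6 columns; by rank–nullity, nullity = 6 − 3 = 3.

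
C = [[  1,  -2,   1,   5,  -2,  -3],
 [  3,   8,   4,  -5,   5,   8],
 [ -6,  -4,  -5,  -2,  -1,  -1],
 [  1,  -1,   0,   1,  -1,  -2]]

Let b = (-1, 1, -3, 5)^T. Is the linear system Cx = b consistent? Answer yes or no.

no

Row reduce the augmented matrix [C | b].
R2 ← R2 − (3)·R1: [0, 14, 1, -20, 11, 17, 4]
R3 ← R3 + (6)·R1: [0, -16, 1, 28, -13, -19, -9]
R4 ← R4 − R1: [0, 1, -1, -4, 1, 1, 6]
R3 ← R3 + (8/7)·R2: [0, 0, 15/7, 36/7, -3/7, 3/7, -31/7]
R4 ← R4 − (1/14)·R2: [0, 0, -15/14, -18/7, 3/14, -3/14, 40/7]
R4 ← R4 + (1/2)·R3: [0, 0, 0, 0, 0, 0, 7/2]
The echelon form has 4 nonzero rows; the last pivot sits in the augmented column, so rank(C) = 3 but rank([C|b]) = 4.
Since the ranks differ, the system is inconsistent.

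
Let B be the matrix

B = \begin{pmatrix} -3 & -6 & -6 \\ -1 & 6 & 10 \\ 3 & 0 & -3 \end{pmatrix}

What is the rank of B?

Row reduce to echelon form.
R2 ← R2 − (1/3)·R1: [0, 8, 12]
R3 ← R3 + R1: [0, -6, -9]
R3 ← R3 + (3/4)·R2: [0, 0, 0]
Echelon form has 2 nonzero rows, so rank(B) = 2.

2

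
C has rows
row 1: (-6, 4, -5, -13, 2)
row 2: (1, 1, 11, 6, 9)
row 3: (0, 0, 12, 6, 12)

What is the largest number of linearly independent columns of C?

3

Row reduce to echelon form.
R2 ← R2 + (1/6)·R1: [0, 5/3, 61/6, 23/6, 28/3]
Echelon form has 3 nonzero rows, so rank(C) = 3.
The rank gives the maximum number of linearly independent columns: 3.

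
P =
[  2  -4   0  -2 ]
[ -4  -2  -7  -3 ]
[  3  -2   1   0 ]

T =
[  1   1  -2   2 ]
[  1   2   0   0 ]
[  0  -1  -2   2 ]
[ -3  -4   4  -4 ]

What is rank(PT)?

2

First compute PT:
[[  4,   2, -12,  12],
 [  3,  11,  10, -10],
 [  1,  -2,  -8,   8]]
Now row reduce the product.
R2 ← R2 − (3/4)·R1: [0, 19/2, 19, -19]
R3 ← R3 − (1/4)·R1: [0, -5/2, -5, 5]
R3 ← R3 + (5/19)·R2: [0, 0, 0, 0]
2 nonzero rows, so rank(PT) = 2.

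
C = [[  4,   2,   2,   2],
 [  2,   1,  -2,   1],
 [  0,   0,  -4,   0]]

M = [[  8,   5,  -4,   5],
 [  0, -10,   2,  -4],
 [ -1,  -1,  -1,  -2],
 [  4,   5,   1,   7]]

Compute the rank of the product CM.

First compute CM:
[[ 38,   8, -12,  22],
 [ 22,   7,  -3,  17],
 [  4,   4,   4,   8]]
Now row reduce the product.
R2 ← R2 − (11/19)·R1: [0, 45/19, 75/19, 81/19]
R3 ← R3 − (2/19)·R1: [0, 60/19, 100/19, 108/19]
R3 ← R3 − (4/3)·R2: [0, 0, 0, 0]
2 nonzero rows, so rank(CM) = 2.

2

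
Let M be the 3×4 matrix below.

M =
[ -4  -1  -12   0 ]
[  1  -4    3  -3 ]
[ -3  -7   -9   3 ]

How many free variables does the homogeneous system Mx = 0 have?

Row reduce to echelon form.
R2 ← R2 + (1/4)·R1: [0, -17/4, 0, -3]
R3 ← R3 − (3/4)·R1: [0, -25/4, 0, 3]
R3 ← R3 − (25/17)·R2: [0, 0, 0, 126/17]
3 nonzero rows, so rank(M) = 3.
M has 4 columns; by rank–nullity, nullity = 4 − 3 = 1.

1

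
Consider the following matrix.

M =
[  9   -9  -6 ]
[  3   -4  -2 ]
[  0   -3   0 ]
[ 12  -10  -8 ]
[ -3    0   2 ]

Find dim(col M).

2

Row reduce to echelon form.
R2 ← R2 − (1/3)·R1: [0, -1, 0]
R4 ← R4 − (4/3)·R1: [0, 2, 0]
R5 ← R5 + (1/3)·R1: [0, -3, 0]
R3 ← R3 − (3)·R2: [0, 0, 0]
R4 ← R4 + (2)·R2: [0, 0, 0]
R5 ← R5 − (3)·R2: [0, 0, 0]
Echelon form has 2 nonzero rows, so rank(M) = 2.
The column space has dimension equal to the rank: 2.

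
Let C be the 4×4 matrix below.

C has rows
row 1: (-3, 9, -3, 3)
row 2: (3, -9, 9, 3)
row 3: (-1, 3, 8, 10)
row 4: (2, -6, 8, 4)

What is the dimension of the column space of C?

2

Row reduce to echelon form.
R2 ← R2 + R1: [0, 0, 6, 6]
R3 ← R3 − (1/3)·R1: [0, 0, 9, 9]
R4 ← R4 + (2/3)·R1: [0, 0, 6, 6]
R3 ← R3 − (3/2)·R2: [0, 0, 0, 0]
R4 ← R4 − R2: [0, 0, 0, 0]
Echelon form has 2 nonzero rows, so rank(C) = 2.
The column space has dimension equal to the rank: 2.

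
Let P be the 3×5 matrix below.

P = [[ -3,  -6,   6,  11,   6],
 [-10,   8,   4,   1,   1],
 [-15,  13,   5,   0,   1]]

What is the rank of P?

3

Row reduce to echelon form.
R2 ← R2 − (10/3)·R1: [0, 28, -16, -107/3, -19]
R3 ← R3 − (5)·R1: [0, 43, -25, -55, -29]
R3 ← R3 − (43/28)·R2: [0, 0, -3/7, -19/84, 5/28]
Echelon form has 3 nonzero rows, so rank(P) = 3.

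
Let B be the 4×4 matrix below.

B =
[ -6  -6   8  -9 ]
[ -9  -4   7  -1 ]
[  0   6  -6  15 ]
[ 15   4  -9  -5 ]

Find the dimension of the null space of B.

2

Row reduce to echelon form.
R2 ← R2 − (3/2)·R1: [0, 5, -5, 25/2]
R4 ← R4 + (5/2)·R1: [0, -11, 11, -55/2]
R3 ← R3 − (6/5)·R2: [0, 0, 0, 0]
R4 ← R4 + (11/5)·R2: [0, 0, 0, 0]
2 nonzero rows, so rank(B) = 2.
B has 4 columns; by rank–nullity, nullity = 4 − 2 = 2.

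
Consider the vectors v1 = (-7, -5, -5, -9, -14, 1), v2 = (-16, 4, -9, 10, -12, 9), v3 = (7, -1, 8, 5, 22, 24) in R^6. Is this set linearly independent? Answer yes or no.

Form the matrix with these vectors as rows and row reduce.
R2 ← R2 − (16/7)·R1: [0, 108/7, 17/7, 214/7, 20, 47/7]
R3 ← R3 + R1: [0, -6, 3, -4, 8, 25]
R3 ← R3 + (7/18)·R2: [0, 0, 71/18, 71/9, 142/9, 497/18]
3 nonzero rows, so the 3 vectors span a space of dimension 3.
Since 3 = 3, the vectors are linearly independent.

yes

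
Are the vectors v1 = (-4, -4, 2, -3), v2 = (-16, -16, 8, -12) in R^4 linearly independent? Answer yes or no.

Form the matrix with these vectors as rows and row reduce.
R2 ← R2 − (4)·R1: [0, 0, 0, 0]
1 nonzero row, so the 2 vectors span a space of dimension 1.
Since 1 < 2, the vectors are linearly dependent.

no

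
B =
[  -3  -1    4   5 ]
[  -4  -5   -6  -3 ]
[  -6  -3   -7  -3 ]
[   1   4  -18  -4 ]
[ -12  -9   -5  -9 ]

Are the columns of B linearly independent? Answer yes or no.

Row reduce B to echelon form.
R2 ← R2 − (4/3)·R1: [0, -11/3, -34/3, -29/3]
R3 ← R3 − (2)·R1: [0, -1, -15, -13]
R4 ← R4 + (1/3)·R1: [0, 11/3, -50/3, -7/3]
R5 ← R5 − (4)·R1: [0, -5, -21, -29]
R3 ← R3 − (3/11)·R2: [0, 0, -131/11, -114/11]
R4 ← R4 + R2: [0, 0, -28, -12]
R5 ← R5 − (15/11)·R2: [0, 0, -61/11, -174/11]
R4 ← R4 − (308/131)·R3: [0, 0, 0, 1620/131]
R5 ← R5 − (61/131)·R3: [0, 0, 0, -1440/131]
R5 ← R5 + (8/9)·R4: [0, 0, 0, 0]
4 pivots among 4 columns.
Every column is a pivot column, so the columns are linearly independent.

yes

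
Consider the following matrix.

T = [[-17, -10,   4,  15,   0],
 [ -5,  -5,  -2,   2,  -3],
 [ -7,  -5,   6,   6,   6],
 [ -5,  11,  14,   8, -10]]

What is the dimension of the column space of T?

4

Row reduce to echelon form.
R2 ← R2 − (5/17)·R1: [0, -35/17, -54/17, -41/17, -3]
R3 ← R3 − (7/17)·R1: [0, -15/17, 74/17, -3/17, 6]
R4 ← R4 − (5/17)·R1: [0, 237/17, 218/17, 61/17, -10]
R3 ← R3 − (3/7)·R2: [0, 0, 40/7, 6/7, 51/7]
R4 ← R4 + (237/35)·R2: [0, 0, -304/35, -446/35, -1061/35]
R4 ← R4 + (38/25)·R3: [0, 0, 0, -286/25, -481/25]
Echelon form has 4 nonzero rows, so rank(T) = 4.
The column space has dimension equal to the rank: 4.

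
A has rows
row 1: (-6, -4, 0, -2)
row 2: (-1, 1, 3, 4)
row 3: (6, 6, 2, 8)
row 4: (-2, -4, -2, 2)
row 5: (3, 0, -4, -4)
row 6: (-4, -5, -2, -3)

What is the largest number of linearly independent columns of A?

Row reduce to echelon form.
R2 ← R2 − (1/6)·R1: [0, 5/3, 3, 13/3]
R3 ← R3 + R1: [0, 2, 2, 6]
R4 ← R4 − (1/3)·R1: [0, -8/3, -2, 8/3]
R5 ← R5 + (1/2)·R1: [0, -2, -4, -5]
R6 ← R6 − (2/3)·R1: [0, -7/3, -2, -5/3]
R3 ← R3 − (6/5)·R2: [0, 0, -8/5, 4/5]
R4 ← R4 + (8/5)·R2: [0, 0, 14/5, 48/5]
R5 ← R5 + (6/5)·R2: [0, 0, -2/5, 1/5]
R6 ← R6 + (7/5)·R2: [0, 0, 11/5, 22/5]
R4 ← R4 + (7/4)·R3: [0, 0, 0, 11]
R5 ← R5 − (1/4)·R3: [0, 0, 0, 0]
R6 ← R6 + (11/8)·R3: [0, 0, 0, 11/2]
R6 ← R6 − (1/2)·R4: [0, 0, 0, 0]
Echelon form has 4 nonzero rows, so rank(A) = 4.
The rank gives the maximum number of linearly independent columns: 4.

4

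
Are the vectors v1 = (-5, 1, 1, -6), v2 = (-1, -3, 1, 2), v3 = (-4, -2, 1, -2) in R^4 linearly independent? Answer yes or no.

yes

Form the matrix with these vectors as rows and row reduce.
R2 ← R2 − (1/5)·R1: [0, -16/5, 4/5, 16/5]
R3 ← R3 − (4/5)·R1: [0, -14/5, 1/5, 14/5]
R3 ← R3 − (7/8)·R2: [0, 0, -1/2, 0]
3 nonzero rows, so the 3 vectors span a space of dimension 3.
Since 3 = 3, the vectors are linearly independent.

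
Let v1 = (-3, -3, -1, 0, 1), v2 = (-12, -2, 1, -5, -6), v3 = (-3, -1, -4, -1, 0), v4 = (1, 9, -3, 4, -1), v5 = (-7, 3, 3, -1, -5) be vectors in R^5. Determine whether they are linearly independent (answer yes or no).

Form the matrix with these vectors as rows and row reduce.
R2 ← R2 − (4)·R1: [0, 10, 5, -5, -10]
R3 ← R3 − R1: [0, 2, -3, -1, -1]
R4 ← R4 + (1/3)·R1: [0, 8, -10/3, 4, -2/3]
R5 ← R5 − (7/3)·R1: [0, 10, 16/3, -1, -22/3]
R3 ← R3 − (1/5)·R2: [0, 0, -4, 0, 1]
R4 ← R4 − (4/5)·R2: [0, 0, -22/3, 8, 22/3]
R5 ← R5 − R2: [0, 0, 1/3, 4, 8/3]
R4 ← R4 − (11/6)·R3: [0, 0, 0, 8, 11/2]
R5 ← R5 + (1/12)·R3: [0, 0, 0, 4, 11/4]
R5 ← R5 − (1/2)·R4: [0, 0, 0, 0, 0]
4 nonzero rows, so the 5 vectors span a space of dimension 4.
Since 4 < 5, the vectors are linearly dependent.

no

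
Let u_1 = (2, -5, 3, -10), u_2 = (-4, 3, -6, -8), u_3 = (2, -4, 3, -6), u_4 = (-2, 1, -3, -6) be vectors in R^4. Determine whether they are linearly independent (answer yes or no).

Form the matrix with these vectors as rows and row reduce.
R2 ← R2 + (2)·R1: [0, -7, 0, -28]
R3 ← R3 − R1: [0, 1, 0, 4]
R4 ← R4 + R1: [0, -4, 0, -16]
R3 ← R3 + (1/7)·R2: [0, 0, 0, 0]
R4 ← R4 − (4/7)·R2: [0, 0, 0, 0]
2 nonzero rows, so the 4 vectors span a space of dimension 2.
Since 2 < 4, the vectors are linearly dependent.

no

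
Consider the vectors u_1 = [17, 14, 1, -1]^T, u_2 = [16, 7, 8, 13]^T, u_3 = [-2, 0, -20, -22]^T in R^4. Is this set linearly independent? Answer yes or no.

Form the matrix with these vectors as rows and row reduce.
R2 ← R2 − (16/17)·R1: [0, -105/17, 120/17, 237/17]
R3 ← R3 + (2/17)·R1: [0, 28/17, -338/17, -376/17]
R3 ← R3 + (4/15)·R2: [0, 0, -18, -92/5]
3 nonzero rows, so the 3 vectors span a space of dimension 3.
Since 3 = 3, the vectors are linearly independent.

yes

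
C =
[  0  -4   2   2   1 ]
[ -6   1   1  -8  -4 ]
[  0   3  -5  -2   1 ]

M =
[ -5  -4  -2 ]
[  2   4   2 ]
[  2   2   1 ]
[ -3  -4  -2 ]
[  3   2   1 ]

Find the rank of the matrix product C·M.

2

First compute CM:
[[ -7, -18,  -9],
 [ 46,  54,  27],
 [  5,  12,   6]]
Now row reduce the product.
R2 ← R2 + (46/7)·R1: [0, -450/7, -225/7]
R3 ← R3 + (5/7)·R1: [0, -6/7, -3/7]
R3 ← R3 − (1/75)·R2: [0, 0, 0]
2 nonzero rows, so rank(CM) = 2.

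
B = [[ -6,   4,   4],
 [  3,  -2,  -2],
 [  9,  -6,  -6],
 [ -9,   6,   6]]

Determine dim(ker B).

2

Row reduce to echelon form.
R2 ← R2 + (1/2)·R1: [0, 0, 0]
R3 ← R3 + (3/2)·R1: [0, 0, 0]
R4 ← R4 − (3/2)·R1: [0, 0, 0]
1 nonzero row, so rank(B) = 1.
B has 3 columns; by rank–nullity, nullity = 3 − 1 = 2.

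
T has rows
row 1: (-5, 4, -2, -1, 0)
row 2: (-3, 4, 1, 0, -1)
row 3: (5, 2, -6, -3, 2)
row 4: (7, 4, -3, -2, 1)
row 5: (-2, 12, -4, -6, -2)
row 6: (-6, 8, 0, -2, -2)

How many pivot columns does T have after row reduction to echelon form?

5

Row reduce to echelon form.
R2 ← R2 − (3/5)·R1: [0, 8/5, 11/5, 3/5, -1]
R3 ← R3 + R1: [0, 6, -8, -4, 2]
R4 ← R4 + (7/5)·R1: [0, 48/5, -29/5, -17/5, 1]
R5 ← R5 − (2/5)·R1: [0, 52/5, -16/5, -28/5, -2]
R6 ← R6 − (6/5)·R1: [0, 16/5, 12/5, -4/5, -2]
R3 ← R3 − (15/4)·R2: [0, 0, -65/4, -25/4, 23/4]
R4 ← R4 − (6)·R2: [0, 0, -19, -7, 7]
R5 ← R5 − (13/2)·R2: [0, 0, -35/2, -19/2, 9/2]
R6 ← R6 − (2)·R2: [0, 0, -2, -2, 0]
R4 ← R4 − (76/65)·R3: [0, 0, 0, 4/13, 18/65]
R5 ← R5 − (14/13)·R3: [0, 0, 0, -36/13, -22/13]
R6 ← R6 − (8/65)·R3: [0, 0, 0, -16/13, -46/65]
R5 ← R5 + (9)·R4: [0, 0, 0, 0, 4/5]
R6 ← R6 + (4)·R4: [0, 0, 0, 0, 2/5]
R6 ← R6 − (1/2)·R5: [0, 0, 0, 0, 0]
Echelon form has 5 nonzero rows, so rank(T) = 5.
Each nonzero row contributes one pivot column: 5 pivot columns.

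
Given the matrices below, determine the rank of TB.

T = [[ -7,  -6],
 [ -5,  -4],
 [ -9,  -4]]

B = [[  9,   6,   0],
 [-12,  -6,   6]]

First compute TB:
[[  9,  -6, -36],
 [  3,  -6, -24],
 [-33, -30, -24]]
Now row reduce the product.
R2 ← R2 − (1/3)·R1: [0, -4, -12]
R3 ← R3 + (11/3)·R1: [0, -52, -156]
R3 ← R3 − (13)·R2: [0, 0, 0]
2 nonzero rows, so rank(TB) = 2.

2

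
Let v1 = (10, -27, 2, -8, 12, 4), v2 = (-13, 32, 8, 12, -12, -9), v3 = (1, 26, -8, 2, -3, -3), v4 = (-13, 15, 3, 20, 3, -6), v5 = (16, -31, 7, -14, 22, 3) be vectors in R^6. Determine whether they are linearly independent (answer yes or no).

yes

Form the matrix with these vectors as rows and row reduce.
R2 ← R2 + (13/10)·R1: [0, -31/10, 53/5, 8/5, 18/5, -19/5]
R3 ← R3 − (1/10)·R1: [0, 287/10, -41/5, 14/5, -21/5, -17/5]
R4 ← R4 + (13/10)·R1: [0, -201/10, 28/5, 48/5, 93/5, -4/5]
R5 ← R5 − (8/5)·R1: [0, 61/5, 19/5, -6/5, 14/5, -17/5]
R3 ← R3 + (287/31)·R2: [0, 0, 2788/31, 546/31, 903/31, -1196/31]
R4 ← R4 − (201/31)·R2: [0, 0, -1957/31, -24/31, -147/31, 739/31]
R5 ← R5 + (122/31)·R2: [0, 0, 1411/31, 158/31, 526/31, -569/31]
R4 ← R4 + (1957/2788)·R3: [0, 0, 0, 16155/1394, 43785/2788, -2260/697]
R5 ← R5 − (83/164)·R3: [0, 0, 0, -313/82, 365/164, 48/41]
R5 ← R5 + (5321/16155)·R4: [0, 0, 0, 0, 2656/359, 332/3231]
5 nonzero rows, so the 5 vectors span a space of dimension 5.
Since 5 = 5, the vectors are linearly independent.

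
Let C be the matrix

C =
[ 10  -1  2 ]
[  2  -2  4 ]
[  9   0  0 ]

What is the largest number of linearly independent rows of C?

2

Row reduce to echelon form.
R2 ← R2 − (1/5)·R1: [0, -9/5, 18/5]
R3 ← R3 − (9/10)·R1: [0, 9/10, -9/5]
R3 ← R3 + (1/2)·R2: [0, 0, 0]
Echelon form has 2 nonzero rows, so rank(C) = 2.
The rank gives the maximum number of linearly independent rows: 2.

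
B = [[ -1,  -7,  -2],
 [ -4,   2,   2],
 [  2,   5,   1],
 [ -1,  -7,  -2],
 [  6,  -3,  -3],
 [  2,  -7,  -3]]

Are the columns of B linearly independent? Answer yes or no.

Row reduce B to echelon form.
R2 ← R2 − (4)·R1: [0, 30, 10]
R3 ← R3 + (2)·R1: [0, -9, -3]
R4 ← R4 − R1: [0, 0, 0]
R5 ← R5 + (6)·R1: [0, -45, -15]
R6 ← R6 + (2)·R1: [0, -21, -7]
R3 ← R3 + (3/10)·R2: [0, 0, 0]
R5 ← R5 + (3/2)·R2: [0, 0, 0]
R6 ← R6 + (7/10)·R2: [0, 0, 0]
2 pivots among 3 columns.
Only 2 < 3 pivot columns, so the columns are linearly dependent.

no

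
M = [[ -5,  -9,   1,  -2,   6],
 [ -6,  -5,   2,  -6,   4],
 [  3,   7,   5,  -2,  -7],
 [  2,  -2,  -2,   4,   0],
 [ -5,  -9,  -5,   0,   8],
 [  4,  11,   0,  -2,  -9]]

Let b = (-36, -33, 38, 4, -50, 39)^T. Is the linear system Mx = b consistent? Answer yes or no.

Row reduce the augmented matrix [M | b].
R2 ← R2 − (6/5)·R1: [0, 29/5, 4/5, -18/5, -16/5, 51/5]
R3 ← R3 + (3/5)·R1: [0, 8/5, 28/5, -16/5, -17/5, 82/5]
R4 ← R4 + (2/5)·R1: [0, -28/5, -8/5, 16/5, 12/5, -52/5]
R5 ← R5 − R1: [0, 0, -6, 2, 2, -14]
R6 ← R6 + (4/5)·R1: [0, 19/5, 4/5, -18/5, -21/5, 51/5]
R3 ← R3 − (8/29)·R2: [0, 0, 156/29, -64/29, -73/29, 394/29]
R4 ← R4 + (28/29)·R2: [0, 0, -24/29, -8/29, -20/29, -16/29]
R6 ← R6 − (19/29)·R2: [0, 0, 8/29, -36/29, -61/29, 102/29]
R4 ← R4 + (2/13)·R3: [0, 0, 0, -8/13, -14/13, 20/13]
R5 ← R5 + (29/26)·R3: [0, 0, 0, -6/13, -21/26, 15/13]
R6 ← R6 − (2/39)·R3: [0, 0, 0, -44/39, -77/39, 110/39]
R5 ← R5 − (3/4)·R4: [0, 0, 0, 0, 0, 0]
R6 ← R6 − (11/6)·R4: [0, 0, 0, 0, 0, 0]
The echelon form has 4 nonzero rows, and every pivot lies in the first 5 columns, so rank(M) = rank([M|b]) = 4.
The system is consistent.

yes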